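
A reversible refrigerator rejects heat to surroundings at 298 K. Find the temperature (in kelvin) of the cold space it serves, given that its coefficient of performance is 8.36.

COP_R = T_C/(T_H − T_C) ⇒ T_C = T_H·COP_R/(1 + COP_R) = 298.00 × 8.36/(1 + 8.36) = 266.2 K.

T_C ≈ 266.2 K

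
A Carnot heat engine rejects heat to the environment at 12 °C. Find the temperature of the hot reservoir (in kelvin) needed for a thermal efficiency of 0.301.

T_H ≈ 408 K

T_C = 12 °C → 12 + 273.15 = 285.15 K.
From η = 1 − T_C/T_H, solving for T_H gives T_H = T_C/(1 − η) = 285.15/(1 − 0.301) = 408 K.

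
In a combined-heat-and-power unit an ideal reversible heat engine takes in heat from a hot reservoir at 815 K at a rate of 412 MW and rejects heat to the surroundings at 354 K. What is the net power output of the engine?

Carnot efficiency: η = 1 − T_C/T_H = 1 − 354.00/815.00 = 0.5656.
W = η·Q_H = 0.5656 × 412 = 233 MW.

Ẇ ≈ 233 MW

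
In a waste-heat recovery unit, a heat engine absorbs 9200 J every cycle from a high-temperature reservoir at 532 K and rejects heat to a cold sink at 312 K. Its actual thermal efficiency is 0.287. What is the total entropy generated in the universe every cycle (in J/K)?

ΔS_univ ≈ 3.73 J/K

W = η·Q_H = 0.287 × 9200 = 2640 J, so Q_C = Q_H − W = 6560 J.
Reservoir entropy changes: ΔS_H = −Q_H/T_H = −9200/532.00 = -17.29 J/K and ΔS_C = +Q_C/T_C = 6560/312.00 = 21.02 J/K.
ΔS_univ = −Q_H/T_H + Q_C/T_C = 3.73 J/K (> 0, since η = 0.287 < η_Carnot = 0.414).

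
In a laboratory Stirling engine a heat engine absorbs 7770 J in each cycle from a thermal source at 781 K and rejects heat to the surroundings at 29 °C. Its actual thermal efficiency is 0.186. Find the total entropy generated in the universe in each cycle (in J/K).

T_C = 29 °C → 29 + 273.15 = 302.15 K.
W = η·Q_H = 0.186 × 7770 = 1445 J, so Q_C = Q_H − W = 6325 J.
The hot reservoir loses entropy Q_H/T_H = 7770/781.00 = 9.949 J/K; the cold reservoir gains Q_C/T_C = 6325/302.15 = 20.93 J/K.
ΔS_univ = −Q_H/T_H + Q_C/T_C = 10.98 J/K (> 0, since η = 0.186 < η_Carnot = 0.613).

ΔS_univ ≈ 10.98 J/K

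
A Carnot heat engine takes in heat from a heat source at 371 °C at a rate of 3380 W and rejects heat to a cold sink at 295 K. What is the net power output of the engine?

Ẇ ≈ 1830 W

T_H = 371 °C → 371 + 273.15 = 644.15 K.
The Carnot efficiency is η = 1 − T_C/T_H = 1 − 295.00/644.15 = 0.5420.
W = η·Q_H = 0.5420 × 3380 = 1830 W.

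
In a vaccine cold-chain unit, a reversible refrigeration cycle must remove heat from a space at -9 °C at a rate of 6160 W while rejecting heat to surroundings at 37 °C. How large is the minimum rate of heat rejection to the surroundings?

T_H = 37 °C → 37 + 273.15 = 310.15 K.
T_C = -9 °C → -9 + 273.15 = 264.15 K.
For a reversible cycle Q_H/Q_C = T_H/T_C, so Q_H = Q_C·T_H/T_C = 6160 × 310.15/264.15 = 7233 W.

Q̇_H ≈ 7233 W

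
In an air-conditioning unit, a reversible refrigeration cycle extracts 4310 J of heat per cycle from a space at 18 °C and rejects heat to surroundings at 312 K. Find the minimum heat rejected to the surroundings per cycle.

Q_H ≈ 4619 J

T_C = 18 °C → 18 + 273.15 = 291.15 K.
For a reversible cycle Q_H/Q_C = T_H/T_C, so Q_H = Q_C·T_H/T_C = 4310 × 312.00/291.15 = 4619 J.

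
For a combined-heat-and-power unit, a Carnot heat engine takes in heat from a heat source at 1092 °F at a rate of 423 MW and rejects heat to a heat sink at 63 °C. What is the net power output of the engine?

Ẇ ≈ 258 MW

T_H = 1092 °F → (1092 − 32) × 5/9 = 588.89 °C = 862.04 K.
T_C = 63 °C → 63 + 273.15 = 336.15 K.
Carnot efficiency: η = 1 − T_C/T_H = 1 − 336.15/862.04 = 0.6101.
W = η·Q_H = 0.6101 × 423 = 258 MW.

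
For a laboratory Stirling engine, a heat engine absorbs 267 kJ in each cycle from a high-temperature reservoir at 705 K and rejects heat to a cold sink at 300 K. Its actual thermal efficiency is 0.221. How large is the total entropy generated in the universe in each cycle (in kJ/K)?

ΔS_univ ≈ 0.3146 kJ/K

W = η·Q_H = 0.221 × 267 = 59.01 kJ, so Q_C = Q_H − W = 208.0 kJ.
The hot reservoir loses entropy Q_H/T_H = 267/705.00 = 0.3787 kJ/K; the cold reservoir gains Q_C/T_C = 208.0/300.00 = 0.6933 kJ/K.
ΔS_univ = −Q_H/T_H + Q_C/T_C = 0.3146 kJ/K (> 0, since η = 0.221 < η_Carnot = 0.574).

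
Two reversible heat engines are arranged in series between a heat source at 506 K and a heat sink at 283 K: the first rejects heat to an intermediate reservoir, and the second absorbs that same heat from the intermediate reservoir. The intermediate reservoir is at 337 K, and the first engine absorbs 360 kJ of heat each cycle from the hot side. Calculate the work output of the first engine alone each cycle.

W₁ ≈ 120 kJ

First-stage efficiency η₁ = 1 − T_m/T_H = 1 − 337.00/506.00 = 0.3340.
W₁ = η₁·Q_H = 0.3340 × 360 = 120 kJ.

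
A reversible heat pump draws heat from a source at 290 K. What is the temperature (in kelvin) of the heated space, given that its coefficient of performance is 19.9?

COP_HP = T_H/(T_H − T_C) ⇒ T_H = T_C·COP_HP/(COP_HP − 1) = 290.00 × 19.9/(19.9 − 1) = 305.3 K.

T_H ≈ 305.3 K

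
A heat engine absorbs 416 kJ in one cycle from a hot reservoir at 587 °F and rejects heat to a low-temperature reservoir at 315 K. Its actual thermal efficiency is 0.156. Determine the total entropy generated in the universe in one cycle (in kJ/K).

T_H = 587 °F → (587 − 32) × 5/9 = 308.33 °C = 581.48 K.
W = η·Q_H = 0.156 × 416 = 64.90 kJ, so Q_C = Q_H − W = 351.1 kJ.
Entropy balance on the reservoirs: −Q_H/T_H = -0.7154 kJ/K, +Q_C/T_C = 1.115 kJ/K.
ΔS_univ = −Q_H/T_H + Q_C/T_C = 0.399 kJ/K (> 0, since η = 0.156 < η_Carnot = 0.458).

ΔS_univ ≈ 0.399 kJ/K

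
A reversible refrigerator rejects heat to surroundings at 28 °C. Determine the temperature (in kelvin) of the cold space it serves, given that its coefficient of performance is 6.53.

T_C ≈ 261 K

T_H = 28 °C → 28 + 273.15 = 301.15 K.
COP_R = T_C/(T_H − T_C) ⇒ T_C = T_H·COP_R/(1 + COP_R) = 301.15 × 6.53/(1 + 6.53) = 261 K.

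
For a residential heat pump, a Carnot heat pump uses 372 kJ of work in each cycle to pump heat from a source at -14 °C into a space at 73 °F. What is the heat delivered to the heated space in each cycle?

Q_H ≈ 2990 kJ

T_H = 73 °F → (73 − 32) × 5/9 = 22.78 °C = 295.93 K.
T_C = -14 °C → -14 + 273.15 = 259.15 K.
Reversible heating COP: COP_HP = T_H/(T_H − T_C) = 295.93/36.78 = 8.0464.
Q_H = COP_HP · W = 8.0464 × 372 = 2990 kJ.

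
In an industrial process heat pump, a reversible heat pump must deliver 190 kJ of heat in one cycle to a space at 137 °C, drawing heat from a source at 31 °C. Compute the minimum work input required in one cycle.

T_H = 137 °C → 137 + 273.15 = 410.15 K.
T_C = 31 °C → 31 + 273.15 = 304.15 K.
For a reversible heat pump, COP_HP = T_H/(T_H − T_C) = 410.15/106.00 = 3.8693.
W = Q_H/COP_HP = 190/3.8693 = 49.1 kJ.

W_in ≈ 49.1 kJ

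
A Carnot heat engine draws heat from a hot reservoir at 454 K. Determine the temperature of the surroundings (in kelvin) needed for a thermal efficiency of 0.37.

From η = 1 − T_C/T_H, T_C = T_H·(1 − η) = 454.00 × (1 − 0.37) = 286.0 K.

T_C ≈ 286.0 K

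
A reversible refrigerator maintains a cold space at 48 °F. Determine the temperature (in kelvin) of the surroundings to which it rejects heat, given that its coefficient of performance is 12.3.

T_H ≈ 305 K

T_C = 48 °F → (48 − 32) × 5/9 = 8.89 °C = 282.04 K.
COP_R = T_C/(T_H − T_C) ⇒ T_H = T_C·(1 + 1/COP_R) = 282.04 × (1 + 1/12.3) = 305 K.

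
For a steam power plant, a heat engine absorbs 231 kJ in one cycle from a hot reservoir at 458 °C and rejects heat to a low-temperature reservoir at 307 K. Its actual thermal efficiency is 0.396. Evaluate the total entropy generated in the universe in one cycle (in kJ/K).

T_H = 458 °C → 458 + 273.15 = 731.15 K.
W = η·Q_H = 0.396 × 231 = 91.48 kJ, so Q_C = Q_H − W = 139.5 kJ.
Reservoir entropy changes: ΔS_H = −Q_H/T_H = −231/731.15 = -0.3159 kJ/K and ΔS_C = +Q_C/T_C = 139.5/307.00 = 0.4545 kJ/K.
ΔS_univ = −Q_H/T_H + Q_C/T_C = 0.1385 kJ/K (> 0, since η = 0.396 < η_Carnot = 0.580).

ΔS_univ ≈ 0.1385 kJ/K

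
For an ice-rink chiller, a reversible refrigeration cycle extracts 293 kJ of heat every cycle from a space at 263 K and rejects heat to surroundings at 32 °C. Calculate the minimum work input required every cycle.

W_in ≈ 47.0 kJ

T_H = 32 °C → 32 + 273.15 = 305.15 K.
For a reversible refrigerator, COP_R = T_C/(T_H − T_C) = 263.00/42.15 = 6.2396.
W = Q_C/COP_R = 293/6.2396 = 47.0 kJ.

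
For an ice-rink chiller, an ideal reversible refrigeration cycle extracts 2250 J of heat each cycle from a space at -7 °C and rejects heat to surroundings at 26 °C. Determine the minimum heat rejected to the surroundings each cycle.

T_H = 26 °C → 26 + 273.15 = 299.15 K.
T_C = -7 °C → -7 + 273.15 = 266.15 K.
For a reversible cycle Q_H/Q_C = T_H/T_C, so Q_H = Q_C·T_H/T_C = 2250 × 299.15/266.15 = 2530 J.

Q_H ≈ 2530 J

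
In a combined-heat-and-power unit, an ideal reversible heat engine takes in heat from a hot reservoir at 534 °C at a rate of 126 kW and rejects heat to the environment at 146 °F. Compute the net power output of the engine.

Ẇ ≈ 73.5 kW

T_H = 534 °C → 534 + 273.15 = 807.15 K.
T_C = 146 °F → (146 − 32) × 5/9 = 63.33 °C = 336.48 K.
Since the cycle is reversible, η = 1 − T_C/T_H = 1 − 336.48/807.15 = 0.5831.
W = η·Q_H = 0.5831 × 126 = 73.5 kW.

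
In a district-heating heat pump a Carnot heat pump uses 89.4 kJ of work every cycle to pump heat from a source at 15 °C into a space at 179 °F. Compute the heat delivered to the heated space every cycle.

T_H = 179 °F → (179 − 32) × 5/9 = 81.67 °C = 354.82 K.
T_C = 15 °C → 15 + 273.15 = 288.15 K.
The Carnot heat-pump COP is COP_HP = T_H/(T_H − T_C) = 354.82/66.67 = 5.3222.
Q_H = COP_HP · W = 5.3222 × 89.4 = 476 kJ.

Q_H ≈ 476 kJ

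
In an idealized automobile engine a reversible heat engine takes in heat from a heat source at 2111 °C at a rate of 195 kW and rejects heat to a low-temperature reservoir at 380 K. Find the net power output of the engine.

T_H = 2111 °C → 2111 + 273.15 = 2384.15 K.
For a reversible engine, η = 1 − T_C/T_H = 1 − 380.00/2384.15 = 0.8406.
W = η·Q_H = 0.8406 × 195 = 164 kW.

Ẇ ≈ 164 kW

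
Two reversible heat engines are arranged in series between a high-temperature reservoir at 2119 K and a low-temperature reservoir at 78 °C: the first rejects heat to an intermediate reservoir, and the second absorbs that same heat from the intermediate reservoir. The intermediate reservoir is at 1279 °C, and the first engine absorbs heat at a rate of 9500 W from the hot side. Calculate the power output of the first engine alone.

T_C = 78 °C → 78 + 273.15 = 351.15 K.
T_m = 1279 °C → 1279 + 273.15 = 1552.15 K.
First-stage efficiency η₁ = 1 − T_m/T_H = 1 − 1552.15/2119.00 = 0.2675.
W₁ = η₁·Q_H = 0.2675 × 9500 = 2540 W.

Ẇ₁ ≈ 2540 W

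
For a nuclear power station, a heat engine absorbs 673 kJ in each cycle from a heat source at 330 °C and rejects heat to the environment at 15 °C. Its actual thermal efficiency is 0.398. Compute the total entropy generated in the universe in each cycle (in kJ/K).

T_H = 330 °C → 330 + 273.15 = 603.15 K.
T_C = 15 °C → 15 + 273.15 = 288.15 K.
W = η·Q_H = 0.398 × 673 = 267.9 kJ, so Q_C = Q_H − W = 405.1 kJ.
The hot reservoir loses entropy Q_H/T_H = 673/603.15 = 1.116 kJ/K; the cold reservoir gains Q_C/T_C = 405.1/288.15 = 1.406 kJ/K.
ΔS_univ = −Q_H/T_H + Q_C/T_C = 0.2902 kJ/K (> 0, since η = 0.398 < η_Carnot = 0.522).

ΔS_univ ≈ 0.2902 kJ/K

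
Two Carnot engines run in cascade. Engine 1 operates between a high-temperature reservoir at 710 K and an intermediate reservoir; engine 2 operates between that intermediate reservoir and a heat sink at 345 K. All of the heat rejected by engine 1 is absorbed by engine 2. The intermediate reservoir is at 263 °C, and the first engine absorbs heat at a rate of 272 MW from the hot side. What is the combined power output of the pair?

Two reversible stages in series are equivalent to a single Carnot engine between T_H and T_C, so η_total = 1 − T_C/T_H = 1 − 345.00/710.00 = 0.5141.
W_total = η_total · Q_H = 0.5141 × 272 = 140 MW.

Ẇ_total ≈ 140 MW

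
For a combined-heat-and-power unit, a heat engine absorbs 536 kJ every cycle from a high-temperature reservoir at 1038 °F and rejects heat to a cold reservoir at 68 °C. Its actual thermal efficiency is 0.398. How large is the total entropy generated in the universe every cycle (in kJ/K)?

T_H = 1038 °F → (1038 − 32) × 5/9 = 558.89 °C = 832.04 K.
T_C = 68 °C → 68 + 273.15 = 341.15 K.
W = η·Q_H = 0.398 × 536 = 213.3 kJ, so Q_C = Q_H − W = 322.7 kJ.
Entropy balance on the reservoirs: −Q_H/T_H = -0.6442 kJ/K, +Q_C/T_C = 0.9458 kJ/K.
ΔS_univ = −Q_H/T_H + Q_C/T_C = 0.302 kJ/K (> 0, since η = 0.398 < η_Carnot = 0.590).

ΔS_univ ≈ 0.302 kJ/K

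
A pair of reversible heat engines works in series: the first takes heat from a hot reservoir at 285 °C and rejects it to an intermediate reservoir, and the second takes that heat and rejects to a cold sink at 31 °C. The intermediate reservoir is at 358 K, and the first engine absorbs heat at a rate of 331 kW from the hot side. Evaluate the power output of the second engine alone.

T_H = 285 °C → 285 + 273.15 = 558.15 K.
T_C = 31 °C → 31 + 273.15 = 304.15 K.
Heat entering the second stage: Q_m = Q_H·(T_m/T_H) = 331 × 358.00/558.15 = 212.3 kW.
Second-stage efficiency η₂ = 1 − T_C/T_m = 1 − 304.15/358.00 = 0.1504, so W₂ = η₂·Q_m = 31.93 kW.

Ẇ₂ ≈ 31.93 kW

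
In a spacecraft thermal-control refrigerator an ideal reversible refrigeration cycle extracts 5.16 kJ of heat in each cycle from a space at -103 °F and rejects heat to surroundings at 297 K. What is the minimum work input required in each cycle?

W_in ≈ 2.57 kJ

T_C = -103 °F → (-103 − 32) × 5/9 = -75.00 °C = 198.15 K.
COP_R = T_C/(T_H − T_C) = 198.15/98.85 = 2.0046.
W = Q_C/COP_R = 5.16/2.0046 = 2.57 kJ.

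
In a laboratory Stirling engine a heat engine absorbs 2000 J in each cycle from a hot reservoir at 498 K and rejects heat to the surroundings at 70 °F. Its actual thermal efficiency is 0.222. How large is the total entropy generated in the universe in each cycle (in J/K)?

ΔS_univ ≈ 1.272 J/K

T_C = 70 °F → (70 − 32) × 5/9 = 21.11 °C = 294.26 K.
W = η·Q_H = 0.222 × 2000 = 444.0 J, so Q_C = Q_H − W = 1556 J.
The hot reservoir loses entropy Q_H/T_H = 2000/498.00 = 4.016 J/K; the cold reservoir gains Q_C/T_C = 1556/294.26 = 5.288 J/K.
ΔS_univ = −Q_H/T_H + Q_C/T_C = 1.272 J/K (> 0, since η = 0.222 < η_Carnot = 0.409).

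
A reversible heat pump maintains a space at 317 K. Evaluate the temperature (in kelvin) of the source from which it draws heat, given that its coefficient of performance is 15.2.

T_C ≈ 296 K

COP_HP = T_H/(T_H − T_C) ⇒ T_C = T_H·(COP_HP − 1)/COP_HP = 317.00 × (15.2 − 1)/15.2 = 296 K.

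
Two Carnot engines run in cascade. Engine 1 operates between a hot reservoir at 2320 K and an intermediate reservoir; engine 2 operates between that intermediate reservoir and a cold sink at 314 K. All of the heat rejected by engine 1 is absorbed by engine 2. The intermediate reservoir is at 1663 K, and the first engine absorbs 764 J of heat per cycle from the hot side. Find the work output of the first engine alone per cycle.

W₁ ≈ 216 J

First-stage efficiency η₁ = 1 − T_m/T_H = 1 − 1663.00/2320.00 = 0.2832.
W₁ = η₁·Q_H = 0.2832 × 764 = 216 J.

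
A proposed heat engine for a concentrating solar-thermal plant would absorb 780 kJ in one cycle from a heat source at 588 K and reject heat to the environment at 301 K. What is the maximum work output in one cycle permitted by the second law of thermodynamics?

The upper bound on efficiency is η_max = 1 − T_C/T_H = 1 − 301.00/588.00 = 0.4881.
W_max = η_max · Q_H = 0.4881 × 780 = 381 kJ.

W_max ≈ 381 kJ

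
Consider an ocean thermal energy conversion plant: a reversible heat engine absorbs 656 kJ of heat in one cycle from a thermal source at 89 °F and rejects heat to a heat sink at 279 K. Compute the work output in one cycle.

W ≈ 55.56 kJ

T_H = 89 °F → (89 − 32) × 5/9 = 31.67 °C = 304.82 K.
The Carnot efficiency is η = 1 − T_C/T_H = 1 − 279.00/304.82 = 0.0847.
W = η·Q_H = 0.0847 × 656 = 55.56 kJ.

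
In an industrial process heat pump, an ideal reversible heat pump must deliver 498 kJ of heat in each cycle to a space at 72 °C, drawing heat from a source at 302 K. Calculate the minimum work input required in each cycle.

W_in ≈ 62.3 kJ

T_H = 72 °C → 72 + 273.15 = 345.15 K.
For a reversible heat pump, COP_HP = T_H/(T_H − T_C) = 345.15/43.15 = 7.9988.
W = Q_H/COP_HP = 498/7.9988 = 62.3 kJ.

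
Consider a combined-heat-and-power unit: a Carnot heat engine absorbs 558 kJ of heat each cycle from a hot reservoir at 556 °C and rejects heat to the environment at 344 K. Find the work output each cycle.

W ≈ 326 kJ

T_H = 556 °C → 556 + 273.15 = 829.15 K.
η_rev = 1 − T_C/T_H = 1 − 344.00/829.15 = 0.5851.
W = η·Q_H = 0.5851 × 558 = 326 kJ.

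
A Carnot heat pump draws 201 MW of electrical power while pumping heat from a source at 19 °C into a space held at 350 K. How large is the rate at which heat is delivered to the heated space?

Q̇_H ≈ 1220 MW

T_C = 19 °C → 19 + 273.15 = 292.15 K.
For a reversible heat pump, COP_HP = T_H/(T_H − T_C) = 350.00/57.85 = 6.0501.
Q_H = COP_HP · W = 6.0501 × 201 = 1220 MW.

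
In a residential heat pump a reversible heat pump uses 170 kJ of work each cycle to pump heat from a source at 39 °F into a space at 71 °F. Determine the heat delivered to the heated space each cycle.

T_H = 71 °F → (71 − 32) × 5/9 = 21.67 °C = 294.82 K.
T_C = 39 °F → (39 − 32) × 5/9 = 3.89 °C = 277.04 K.
COP_HP = T_H/(T_H − T_C) = 294.82/17.78 = 16.5834.
Q_H = COP_HP · W = 16.5834 × 170 = 2819 kJ.

Q_H ≈ 2819 kJ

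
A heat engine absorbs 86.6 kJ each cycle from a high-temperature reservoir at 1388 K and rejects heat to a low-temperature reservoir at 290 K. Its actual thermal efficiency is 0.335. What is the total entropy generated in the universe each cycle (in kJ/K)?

W = η·Q_H = 0.335 × 86.6 = 29.01 kJ, so Q_C = Q_H − W = 57.59 kJ.
Reservoir entropy changes: ΔS_H = −Q_H/T_H = −86.6/1388.00 = -0.06239 kJ/K and ΔS_C = +Q_C/T_C = 57.59/290.00 = 0.1986 kJ/K.
ΔS_univ = −Q_H/T_H + Q_C/T_C = 0.136 kJ/K (> 0, since η = 0.335 < η_Carnot = 0.791).

ΔS_univ ≈ 0.136 kJ/K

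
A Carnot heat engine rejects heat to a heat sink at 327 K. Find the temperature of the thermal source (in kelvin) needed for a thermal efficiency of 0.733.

From η = 1 − T_C/T_H, solving for T_H gives T_H = T_C/(1 − η) = 327.00/(1 − 0.733) = 1220 K.

T_H ≈ 1220 K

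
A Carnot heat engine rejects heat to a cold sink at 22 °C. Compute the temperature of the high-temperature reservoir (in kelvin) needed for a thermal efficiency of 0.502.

T_C = 22 °C → 22 + 273.15 = 295.15 K.
From η = 1 − T_C/T_H, solving for T_H gives T_H = T_C/(1 − η) = 295.15/(1 − 0.502) = 592.7 K.

T_H ≈ 592.7 K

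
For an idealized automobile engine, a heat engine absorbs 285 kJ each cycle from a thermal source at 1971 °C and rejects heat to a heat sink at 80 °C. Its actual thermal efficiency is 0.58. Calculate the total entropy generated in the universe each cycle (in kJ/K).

T_H = 1971 °C → 1971 + 273.15 = 2244.15 K.
T_C = 80 °C → 80 + 273.15 = 353.15 K.
W = η·Q_H = 0.58 × 285 = 165.3 kJ, so Q_C = Q_H − W = 119.7 kJ.
Reservoir entropy changes: ΔS_H = −Q_H/T_H = −285/2244.15 = -0.1270 kJ/K and ΔS_C = +Q_C/T_C = 119.7/353.15 = 0.3389 kJ/K.
ΔS_univ = −Q_H/T_H + Q_C/T_C = 0.212 kJ/K (> 0, since η = 0.58 < η_Carnot = 0.843).

ΔS_univ ≈ 0.212 kJ/K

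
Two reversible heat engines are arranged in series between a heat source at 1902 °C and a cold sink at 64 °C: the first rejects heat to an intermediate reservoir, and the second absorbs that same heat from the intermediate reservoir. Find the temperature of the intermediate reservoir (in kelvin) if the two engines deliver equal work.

T_m ≈ 1260 K

T_H = 1902 °C → 1902 + 273.15 = 2175.15 K.
T_C = 64 °C → 64 + 273.15 = 337.15 K.
For reversible stages Q_m = Q_H·(T_m/T_H). Setting W₁ = Q_H(1 − T_m/T_H) equal to W₂ = Q_m(1 − T_C/T_m) = Q_H·(T_m − T_C)/T_H gives T_H − T_m = T_m − T_C, so T_m = (T_H + T_C)/2 = (2175.15 + 337.15)/2 = 1260 K.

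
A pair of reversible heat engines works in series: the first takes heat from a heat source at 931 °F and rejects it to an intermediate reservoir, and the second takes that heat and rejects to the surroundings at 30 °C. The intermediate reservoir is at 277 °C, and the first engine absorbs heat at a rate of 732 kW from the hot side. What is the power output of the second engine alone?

Ẇ₂ ≈ 234 kW

T_H = 931 °F → (931 − 32) × 5/9 = 499.44 °C = 772.59 K.
T_C = 30 °C → 30 + 273.15 = 303.15 K.
T_m = 277 °C → 277 + 273.15 = 550.15 K.
Heat entering the second stage: Q_m = Q_H·(T_m/T_H) = 732 × 550.15/772.59 = 521 kW.
Second-stage efficiency η₂ = 1 − T_C/T_m = 1 − 303.15/550.15 = 0.4490, so W₂ = η₂·Q_m = 234 kW.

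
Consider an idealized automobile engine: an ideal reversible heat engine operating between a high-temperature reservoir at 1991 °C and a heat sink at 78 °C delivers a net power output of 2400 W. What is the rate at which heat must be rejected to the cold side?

Q̇_C ≈ 440.5 W

T_H = 1991 °C → 1991 + 273.15 = 2264.15 K.
T_C = 78 °C → 78 + 273.15 = 351.15 K.
Carnot efficiency: η = 1 − T_C/T_H = 1 − 351.15/2264.15 = 0.8449.
Since Q_C/Q_H = T_C/T_H and Q_H = W/η, Q_C = W·T_C/(T_H − T_C) = 2400 × 351.15/1913.00 = 440.5 W.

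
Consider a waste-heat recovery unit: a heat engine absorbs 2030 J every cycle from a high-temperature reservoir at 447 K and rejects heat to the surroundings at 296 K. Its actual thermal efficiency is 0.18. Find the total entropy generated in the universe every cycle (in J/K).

ΔS_univ ≈ 1.08 J/K

W = η·Q_H = 0.18 × 2030 = 365.4 J, so Q_C = Q_H − W = 1665 J.
Reservoir entropy changes: ΔS_H = −Q_H/T_H = −2030/447.00 = -4.541 J/K and ΔS_C = +Q_C/T_C = 1665/296.00 = 5.624 J/K.
ΔS_univ = −Q_H/T_H + Q_C/T_C = 1.08 J/K (> 0, since η = 0.18 < η_Carnot = 0.338).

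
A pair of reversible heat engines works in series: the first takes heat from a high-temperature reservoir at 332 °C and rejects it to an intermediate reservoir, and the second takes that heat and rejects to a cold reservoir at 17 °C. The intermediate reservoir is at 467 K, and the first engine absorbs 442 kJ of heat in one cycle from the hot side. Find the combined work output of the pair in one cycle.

T_H = 332 °C → 332 + 273.15 = 605.15 K.
T_C = 17 °C → 17 + 273.15 = 290.15 K.
Two reversible stages in series are equivalent to a single Carnot engine between T_H and T_C, so η_total = 1 − T_C/T_H = 1 − 290.15/605.15 = 0.5205.
W_total = η_total · Q_H = 0.5205 × 442 = 230.1 kJ.

W_total ≈ 230.1 kJ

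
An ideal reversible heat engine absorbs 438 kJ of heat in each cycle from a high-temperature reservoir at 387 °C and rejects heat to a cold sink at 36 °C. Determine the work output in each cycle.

T_H = 387 °C → 387 + 273.15 = 660.15 K.
T_C = 36 °C → 36 + 273.15 = 309.15 K.
For a reversible engine, η = 1 − T_C/T_H = 1 − 309.15/660.15 = 0.5317.
W = η·Q_H = 0.5317 × 438 = 232.9 kJ.

W ≈ 232.9 kJ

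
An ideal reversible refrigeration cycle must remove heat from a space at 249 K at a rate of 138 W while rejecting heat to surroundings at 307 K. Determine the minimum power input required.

COP_R = T_C/(T_H − T_C) = 249.00/58.00 = 4.2931.
W = Q_C/COP_R = 138/4.2931 = 32.1 W.

Ẇ_in ≈ 32.1 W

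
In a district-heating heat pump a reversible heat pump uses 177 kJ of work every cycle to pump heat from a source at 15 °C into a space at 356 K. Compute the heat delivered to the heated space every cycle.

T_C = 15 °C → 15 + 273.15 = 288.15 K.
For a reversible heat pump, COP_HP = T_H/(T_H − T_C) = 356.00/67.85 = 5.2469.
Q_H = COP_HP · W = 5.2469 × 177 = 929 kJ.

Q_H ≈ 929 kJ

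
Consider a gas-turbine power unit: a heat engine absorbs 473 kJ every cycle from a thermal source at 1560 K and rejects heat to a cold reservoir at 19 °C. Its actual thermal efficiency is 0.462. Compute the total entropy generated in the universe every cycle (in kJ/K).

ΔS_univ ≈ 0.568 kJ/K

T_C = 19 °C → 19 + 273.15 = 292.15 K.
W = η·Q_H = 0.462 × 473 = 218.5 kJ, so Q_C = Q_H − W = 254.5 kJ.
Reservoir entropy changes: ΔS_H = −Q_H/T_H = −473/1560.00 = -0.3032 kJ/K and ΔS_C = +Q_C/T_C = 254.5/292.15 = 0.8710 kJ/K.
ΔS_univ = −Q_H/T_H + Q_C/T_C = 0.568 kJ/K (> 0, since η = 0.462 < η_Carnot = 0.813).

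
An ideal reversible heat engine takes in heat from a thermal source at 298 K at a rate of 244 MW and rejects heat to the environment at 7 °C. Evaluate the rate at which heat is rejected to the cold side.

T_C = 7 °C → 7 + 273.15 = 280.15 K.
For a reversible engine, η = 1 − T_C/T_H = 1 − 280.15/298.00 = 0.0599.
For a reversible cycle Q_C/Q_H = T_C/T_H, so Q_C = 244 × 280.15/298.00 = 229 MW.

Q̇_C ≈ 229 MW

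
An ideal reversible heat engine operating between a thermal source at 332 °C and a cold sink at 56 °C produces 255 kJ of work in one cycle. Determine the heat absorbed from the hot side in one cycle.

Q_H ≈ 559.1 kJ

T_H = 332 °C → 332 + 273.15 = 605.15 K.
T_C = 56 °C → 56 + 273.15 = 329.15 K.
η_rev = 1 − T_C/T_H = 1 − 329.15/605.15 = 0.4561.
Q_H = W/η = 255/0.4561 = 559.1 kJ.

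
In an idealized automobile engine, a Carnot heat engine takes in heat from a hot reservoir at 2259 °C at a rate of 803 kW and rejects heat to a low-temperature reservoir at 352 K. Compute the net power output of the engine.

T_H = 2259 °C → 2259 + 273.15 = 2532.15 K.
Carnot efficiency: η = 1 − T_C/T_H = 1 − 352.00/2532.15 = 0.8610.
W = η·Q_H = 0.8610 × 803 = 691 kW.

Ẇ ≈ 691 kW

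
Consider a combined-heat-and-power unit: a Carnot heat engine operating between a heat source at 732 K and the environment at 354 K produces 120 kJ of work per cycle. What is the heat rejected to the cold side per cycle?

Q_C ≈ 112.4 kJ

For a reversible engine, η = 1 − T_C/T_H = 1 − 354.00/732.00 = 0.5164.
Since Q_C/Q_H = T_C/T_H and Q_H = W/η, Q_C = W·T_C/(T_H − T_C) = 120 × 354.00/378.00 = 112.4 kJ.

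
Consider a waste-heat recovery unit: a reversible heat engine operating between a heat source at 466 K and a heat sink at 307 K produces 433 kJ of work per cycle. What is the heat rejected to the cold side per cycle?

Q_C ≈ 836 kJ

Since the cycle is reversible, η = 1 − T_C/T_H = 1 − 307.00/466.00 = 0.3412.
Since Q_C/Q_H = T_C/T_H and Q_H = W/η, Q_C = W·T_C/(T_H − T_C) = 433 × 307.00/159.00 = 836 kJ.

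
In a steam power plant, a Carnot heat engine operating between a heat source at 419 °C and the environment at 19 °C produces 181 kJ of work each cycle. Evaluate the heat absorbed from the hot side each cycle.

Q_H ≈ 313 kJ

T_H = 419 °C → 419 + 273.15 = 692.15 K.
T_C = 19 °C → 19 + 273.15 = 292.15 K.
η_rev = 1 − T_C/T_H = 1 − 292.15/692.15 = 0.5779.
Q_H = W/η = 181/0.5779 = 313 kJ.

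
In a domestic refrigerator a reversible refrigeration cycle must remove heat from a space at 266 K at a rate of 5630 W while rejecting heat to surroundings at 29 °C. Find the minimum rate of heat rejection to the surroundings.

Q̇_H ≈ 6395 W

T_H = 29 °C → 29 + 273.15 = 302.15 K.
For a reversible cycle Q_H/Q_C = T_H/T_C, so Q_H = Q_C·T_H/T_C = 5630 × 302.15/266.00 = 6395 W.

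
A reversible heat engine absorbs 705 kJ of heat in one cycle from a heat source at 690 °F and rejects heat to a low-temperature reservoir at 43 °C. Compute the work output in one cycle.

T_H = 690 °F → (690 − 32) × 5/9 = 365.56 °C = 638.71 K.
T_C = 43 °C → 43 + 273.15 = 316.15 K.
The Carnot efficiency is η = 1 − T_C/T_H = 1 − 316.15/638.71 = 0.5050.
W = η·Q_H = 0.5050 × 705 = 356 kJ.

W ≈ 356 kJ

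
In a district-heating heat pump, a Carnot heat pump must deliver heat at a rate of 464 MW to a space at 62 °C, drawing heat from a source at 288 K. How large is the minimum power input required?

T_H = 62 °C → 62 + 273.15 = 335.15 K.
For a reversible heat pump, COP_HP = T_H/(T_H − T_C) = 335.15/47.15 = 7.1082.
W = Q_H/COP_HP = 464/7.1082 = 65.3 MW.

Ẇ_in ≈ 65.3 MW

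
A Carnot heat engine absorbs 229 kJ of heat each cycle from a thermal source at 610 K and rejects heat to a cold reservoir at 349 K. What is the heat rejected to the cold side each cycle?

Q_C ≈ 131 kJ

Since the cycle is reversible, η = 1 − T_C/T_H = 1 − 349.00/610.00 = 0.4279.
For a reversible cycle Q_C/Q_H = T_C/T_H, so Q_C = 229 × 349.00/610.00 = 131 kJ.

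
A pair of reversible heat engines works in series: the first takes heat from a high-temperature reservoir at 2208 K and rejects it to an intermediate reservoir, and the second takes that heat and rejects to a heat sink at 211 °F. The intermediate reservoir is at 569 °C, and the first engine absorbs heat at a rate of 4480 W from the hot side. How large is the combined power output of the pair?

Ẇ_total ≈ 3720 W

T_C = 211 °F → (211 − 32) × 5/9 = 99.44 °C = 372.59 K.
Two reversible stages in series are equivalent to a single Carnot engine between T_H and T_C, so η_total = 1 − T_C/T_H = 1 − 372.59/2208.00 = 0.8313.
W_total = η_total · Q_H = 0.8313 × 4480 = 3720 W.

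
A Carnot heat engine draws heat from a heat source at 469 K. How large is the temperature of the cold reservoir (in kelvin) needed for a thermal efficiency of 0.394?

T_C ≈ 284 K

From η = 1 − T_C/T_H, T_C = T_H·(1 − η) = 469.00 × (1 − 0.394) = 284 K.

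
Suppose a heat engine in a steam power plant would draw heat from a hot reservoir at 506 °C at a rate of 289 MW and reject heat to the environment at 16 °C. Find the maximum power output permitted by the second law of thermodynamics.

T_H = 506 °C → 506 + 273.15 = 779.15 K.
T_C = 16 °C → 16 + 273.15 = 289.15 K.
By the Carnot theorem, η_max = 1 − T_C/T_H = 1 − 289.15/779.15 = 0.6289.
W_max = η_max · Q_H = 0.6289 × 289 = 181.7 MW.

Ẇ_max ≈ 181.7 MW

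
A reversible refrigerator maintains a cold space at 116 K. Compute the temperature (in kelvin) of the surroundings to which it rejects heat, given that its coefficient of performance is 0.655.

T_H ≈ 293.1 K

COP_R = T_C/(T_H − T_C) ⇒ T_H = T_C·(1 + 1/COP_R) = 116.00 × (1 + 1/0.655) = 293.1 K.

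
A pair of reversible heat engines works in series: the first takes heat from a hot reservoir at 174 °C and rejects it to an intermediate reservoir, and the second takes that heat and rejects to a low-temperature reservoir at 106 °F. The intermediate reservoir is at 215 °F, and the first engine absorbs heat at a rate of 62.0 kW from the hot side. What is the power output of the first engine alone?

T_H = 174 °C → 174 + 273.15 = 447.15 K.
T_C = 106 °F → (106 − 32) × 5/9 = 41.11 °C = 314.26 K.
T_m = 215 °F → (215 − 32) × 5/9 = 101.67 °C = 374.82 K.
First-stage efficiency η₁ = 1 − T_m/T_H = 1 − 374.82/447.15 = 0.1618.
W₁ = η₁·Q_H = 0.1618 × 62.0 = 10.0 kW.

Ẇ₁ ≈ 10.0 kW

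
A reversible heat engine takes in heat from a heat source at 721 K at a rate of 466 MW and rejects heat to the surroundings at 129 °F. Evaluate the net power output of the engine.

T_C = 129 °F → (129 − 32) × 5/9 = 53.89 °C = 327.04 K.
For a reversible engine, η = 1 − T_C/T_H = 1 − 327.04/721.00 = 0.5464.
W = η·Q_H = 0.5464 × 466 = 254.6 MW.

Ẇ ≈ 254.6 MW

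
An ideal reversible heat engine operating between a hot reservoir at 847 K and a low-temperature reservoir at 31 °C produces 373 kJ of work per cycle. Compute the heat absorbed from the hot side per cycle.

Q_H ≈ 582.0 kJ

T_C = 31 °C → 31 + 273.15 = 304.15 K.
The Carnot efficiency is η = 1 − T_C/T_H = 1 − 304.15/847.00 = 0.6409.
Q_H = W/η = 373/0.6409 = 582.0 kJ.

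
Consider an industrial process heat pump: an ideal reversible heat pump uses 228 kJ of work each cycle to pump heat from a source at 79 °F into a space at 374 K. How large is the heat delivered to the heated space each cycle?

T_C = 79 °F → (79 − 32) × 5/9 = 26.11 °C = 299.26 K.
Reversible heating COP: COP_HP = T_H/(T_H − T_C) = 374.00/74.74 = 5.0041.
Q_H = COP_HP · W = 5.0041 × 228 = 1141 kJ.

Q_H ≈ 1141 kJ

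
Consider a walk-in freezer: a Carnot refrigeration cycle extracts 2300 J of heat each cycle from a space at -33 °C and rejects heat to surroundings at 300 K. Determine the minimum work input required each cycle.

W_in ≈ 573 J

T_C = -33 °C → -33 + 273.15 = 240.15 K.
COP_R = T_C/(T_H − T_C) = 240.15/59.85 = 4.0125.
W = Q_C/COP_R = 2300/4.0125 = 573 J.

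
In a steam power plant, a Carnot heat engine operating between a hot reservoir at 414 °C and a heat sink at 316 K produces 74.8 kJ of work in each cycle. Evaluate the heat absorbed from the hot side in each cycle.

Q_H ≈ 138 kJ

T_H = 414 °C → 414 + 273.15 = 687.15 K.
For a reversible engine, η = 1 − T_C/T_H = 1 − 316.00/687.15 = 0.5401.
Q_H = W/η = 74.8/0.5401 = 138 kJ.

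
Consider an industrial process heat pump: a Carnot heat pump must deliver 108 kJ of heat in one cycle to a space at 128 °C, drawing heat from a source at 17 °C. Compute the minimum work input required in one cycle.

W_in ≈ 29.9 kJ

T_H = 128 °C → 128 + 273.15 = 401.15 K.
T_C = 17 °C → 17 + 273.15 = 290.15 K.
COP_HP = T_H/(T_H − T_C) = 401.15/111.00 = 3.6140.
W = Q_H/COP_HP = 108/3.6140 = 29.9 kJ.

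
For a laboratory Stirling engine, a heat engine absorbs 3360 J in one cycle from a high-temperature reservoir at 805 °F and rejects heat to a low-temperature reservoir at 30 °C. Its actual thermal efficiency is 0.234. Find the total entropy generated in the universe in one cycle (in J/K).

ΔS_univ ≈ 3.71 J/K

T_H = 805 °F → (805 − 32) × 5/9 = 429.44 °C = 702.59 K.
T_C = 30 °C → 30 + 273.15 = 303.15 K.
W = η·Q_H = 0.234 × 3360 = 786.2 J, so Q_C = Q_H − W = 2574 J.
The hot reservoir loses entropy Q_H/T_H = 3360/702.59 = 4.782 J/K; the cold reservoir gains Q_C/T_C = 2574/303.15 = 8.490 J/K.
ΔS_univ = −Q_H/T_H + Q_C/T_C = 3.71 J/K (> 0, since η = 0.234 < η_Carnot = 0.569).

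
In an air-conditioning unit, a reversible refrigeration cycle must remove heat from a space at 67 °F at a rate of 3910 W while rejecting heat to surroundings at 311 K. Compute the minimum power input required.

Ẇ_in ≈ 246 W

T_C = 67 °F → (67 − 32) × 5/9 = 19.44 °C = 292.59 K.
Carnot COP: COP_R = T_C/(T_H − T_C) = 292.59/18.41 = 15.8971.
W = Q_C/COP_R = 3910/15.8971 = 246 W.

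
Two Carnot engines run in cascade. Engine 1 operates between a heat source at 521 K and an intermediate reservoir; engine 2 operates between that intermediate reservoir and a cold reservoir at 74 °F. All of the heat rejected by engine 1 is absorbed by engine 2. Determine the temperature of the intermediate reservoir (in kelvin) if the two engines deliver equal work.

T_m ≈ 409 K

T_C = 74 °F → (74 − 32) × 5/9 = 23.33 °C = 296.48 K.
For reversible stages Q_m = Q_H·(T_m/T_H). Setting W₁ = Q_H(1 − T_m/T_H) equal to W₂ = Q_m(1 − T_C/T_m) = Q_H·(T_m − T_C)/T_H gives T_H − T_m = T_m − T_C, so T_m = (T_H + T_C)/2 = (521.00 + 296.48)/2 = 409 K.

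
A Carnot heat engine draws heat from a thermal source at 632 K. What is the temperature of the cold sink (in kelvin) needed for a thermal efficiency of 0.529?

From η = 1 − T_C/T_H, T_C = T_H·(1 − η) = 632.00 × (1 − 0.529) = 297.7 K.

T_C ≈ 297.7 K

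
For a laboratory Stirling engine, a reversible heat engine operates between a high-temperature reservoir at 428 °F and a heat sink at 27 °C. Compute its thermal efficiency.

T_H = 428 °F → (428 − 32) × 5/9 = 220.00 °C = 493.15 K.
T_C = 27 °C → 27 + 273.15 = 300.15 K.
For a reversible engine, η = 1 − T_C/T_H = 1 − 300.15/493.15 = 0.391.

η ≈ 0.391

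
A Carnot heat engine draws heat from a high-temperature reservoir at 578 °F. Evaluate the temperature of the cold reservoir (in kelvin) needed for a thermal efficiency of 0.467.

T_C ≈ 307 K

T_H = 578 °F → (578 − 32) × 5/9 = 303.33 °C = 576.48 K.
From η = 1 − T_C/T_H, T_C = T_H·(1 − η) = 576.48 × (1 − 0.467) = 307 K.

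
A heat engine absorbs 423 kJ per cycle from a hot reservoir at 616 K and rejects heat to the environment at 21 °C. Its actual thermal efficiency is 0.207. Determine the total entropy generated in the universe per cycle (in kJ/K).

ΔS_univ ≈ 0.4537 kJ/K

T_C = 21 °C → 21 + 273.15 = 294.15 K.
W = η·Q_H = 0.207 × 423 = 87.56 kJ, so Q_C = Q_H − W = 335.4 kJ.
The hot reservoir loses entropy Q_H/T_H = 423/616.00 = 0.6867 kJ/K; the cold reservoir gains Q_C/T_C = 335.4/294.15 = 1.140 kJ/K.
ΔS_univ = −Q_H/T_H + Q_C/T_C = 0.4537 kJ/K (> 0, since η = 0.207 < η_Carnot = 0.522).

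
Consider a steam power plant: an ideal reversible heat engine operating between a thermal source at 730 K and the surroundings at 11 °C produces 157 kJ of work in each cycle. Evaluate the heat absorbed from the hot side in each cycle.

T_C = 11 °C → 11 + 273.15 = 284.15 K.
η_rev = 1 − T_C/T_H = 1 − 284.15/730.00 = 0.6108.
Q_H = W/η = 157/0.6108 = 257.1 kJ.

Q_H ≈ 257.1 kJ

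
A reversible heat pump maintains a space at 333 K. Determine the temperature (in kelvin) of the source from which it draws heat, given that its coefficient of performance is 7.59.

T_C ≈ 289 K

COP_HP = T_H/(T_H − T_C) ⇒ T_C = T_H·(COP_HP − 1)/COP_HP = 333.00 × (7.59 − 1)/7.59 = 289 K.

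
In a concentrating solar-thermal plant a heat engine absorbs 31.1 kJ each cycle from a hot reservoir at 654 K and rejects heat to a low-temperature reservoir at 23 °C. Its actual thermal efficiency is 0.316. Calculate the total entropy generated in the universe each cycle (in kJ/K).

T_C = 23 °C → 23 + 273.15 = 296.15 K.
W = η·Q_H = 0.316 × 31.1 = 9.828 kJ, so Q_C = Q_H − W = 21.27 kJ.
Reservoir entropy changes: ΔS_H = −Q_H/T_H = −31.1/654.00 = -0.04755 kJ/K and ΔS_C = +Q_C/T_C = 21.27/296.15 = 0.07183 kJ/K.
ΔS_univ = −Q_H/T_H + Q_C/T_C = 0.0243 kJ/K (> 0, since η = 0.316 < η_Carnot = 0.547).

ΔS_univ ≈ 0.0243 kJ/K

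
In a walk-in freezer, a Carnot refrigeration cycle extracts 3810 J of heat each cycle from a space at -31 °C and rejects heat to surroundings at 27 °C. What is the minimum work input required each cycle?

W_in ≈ 913 J

T_H = 27 °C → 27 + 273.15 = 300.15 K.
T_C = -31 °C → -31 + 273.15 = 242.15 K.
Carnot COP: COP_R = T_C/(T_H − T_C) = 242.15/58.00 = 4.1750.
W = Q_C/COP_R = 3810/4.1750 = 913 J.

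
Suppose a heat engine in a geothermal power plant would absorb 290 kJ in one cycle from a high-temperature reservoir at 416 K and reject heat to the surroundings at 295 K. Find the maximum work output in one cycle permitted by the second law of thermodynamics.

W_max ≈ 84.4 kJ

No engine can exceed the Carnot limit: η_max = 1 − T_C/T_H = 1 − 295.00/416.00 = 0.2909.
W_max = η_max · Q_H = 0.2909 × 290 = 84.4 kJ.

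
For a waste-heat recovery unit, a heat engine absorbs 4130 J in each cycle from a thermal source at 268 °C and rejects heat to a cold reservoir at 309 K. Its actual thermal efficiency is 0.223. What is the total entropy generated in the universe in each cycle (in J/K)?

T_H = 268 °C → 268 + 273.15 = 541.15 K.
W = η·Q_H = 0.223 × 4130 = 921.0 J, so Q_C = Q_H − W = 3209 J.
The hot reservoir loses entropy Q_H/T_H = 4130/541.15 = 7.632 J/K; the cold reservoir gains Q_C/T_C = 3209/309.00 = 10.39 J/K.
ΔS_univ = −Q_H/T_H + Q_C/T_C = 2.75 J/K (> 0, since η = 0.223 < η_Carnot = 0.429).

ΔS_univ ≈ 2.75 J/K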